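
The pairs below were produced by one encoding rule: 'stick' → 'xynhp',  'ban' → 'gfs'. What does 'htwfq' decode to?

Every letter moves 5 places later in the alphabet, wrapping around z→a.
Decoding htwfq: h−5=c, t−5=o, w−5=r, f−5=a, q−5=l.

coral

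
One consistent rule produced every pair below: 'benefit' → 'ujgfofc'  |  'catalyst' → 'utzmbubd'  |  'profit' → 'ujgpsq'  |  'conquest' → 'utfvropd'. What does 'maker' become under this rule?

sflbn

The output letters match the input read backwards, each shifted +1: benefit reversed is tifeneb. Two steps: reverse the string, then apply a Caesar shift of +1.
On maker: reverse → rekam; then shift: r+1=s, e+1=f, k+1=l, a+1=b, m+1=n.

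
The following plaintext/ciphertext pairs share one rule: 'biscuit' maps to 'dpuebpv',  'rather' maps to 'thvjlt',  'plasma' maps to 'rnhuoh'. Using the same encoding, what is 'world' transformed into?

The shift depends on letter class: consonant b→d is +2, but vowel i→p is +7. Vowels shift forward by 7 and consonants shift forward by 2.
On world: w(cons)+2=y, o(vowel)+7=v, r(cons)+2=t, l(cons)+2=n, d(cons)+2=f.

yvtnf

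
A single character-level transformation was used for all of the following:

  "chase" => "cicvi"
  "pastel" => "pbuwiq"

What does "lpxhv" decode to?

In chase: c→c is +0, h→i is +1, a→c is +2, s→v is +3 — the shift increases by 1 each position. Letter i (0-indexed) is shifted by i+0, so successive shifts are 0, 1, 2, ….
Reversing it on lpxhv: l−0=l, p−1=o, x−2=v, h−3=e, v−4=r.

lover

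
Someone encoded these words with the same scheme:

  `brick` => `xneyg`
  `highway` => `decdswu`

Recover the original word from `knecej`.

origin

Compare letters: b→x is +22, r→n is +22, i→e is +22 — a constant shift. This is a Caesar cipher with shift 22.
Reversing it on knecej: k−22=o, n−22=r, e−22=i, c−22=g, e−22=i, j−22=n.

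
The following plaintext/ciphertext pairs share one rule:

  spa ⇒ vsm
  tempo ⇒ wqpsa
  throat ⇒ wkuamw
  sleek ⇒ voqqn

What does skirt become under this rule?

vnuuw

The shift depends on letter class: consonant s→v is +3, but vowel a→m is +12. Two shifts are in play — +12 for a/e/i/o/u, +3 for every other letter.
For skirt: s(cons)+3=v, k(cons)+3=n, i(vowel)+12=u, r(cons)+3=u, t(cons)+3=w.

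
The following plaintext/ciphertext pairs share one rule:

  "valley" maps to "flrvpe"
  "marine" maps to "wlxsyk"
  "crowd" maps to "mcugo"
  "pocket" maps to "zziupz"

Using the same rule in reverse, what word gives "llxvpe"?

Shifts by position in valley: pos 0: v→f (+10), pos 1: a→l (+11), pos 2: l→r (+6), pos 3: l→v (+10), pos 4: e→p (+11), pos 5: y→e (+6) — repeating every 3. It's a Vigenère-style cipher with numeric key [10,11,6]: position i shifts by key[i mod 3].
Decoding llxvpe: l−10=b, l−11=a, x−6=r, v−10=l, p−11=e, e−6=y.

barley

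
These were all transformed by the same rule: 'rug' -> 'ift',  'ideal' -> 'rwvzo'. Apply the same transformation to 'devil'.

This is the alphabet-reversal cipher (Atbash): a becomes z, b becomes y, etc.
Applying it to devil: d↔w, e↔v, v↔e, i↔r, l↔o.

wvero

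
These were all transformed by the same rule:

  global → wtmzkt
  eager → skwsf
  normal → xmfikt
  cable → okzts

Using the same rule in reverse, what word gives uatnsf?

silver

g(6)→w(22) and l(11)→t(19) fit y≡15x+10 (mod 26); the inverse of 15 mod 26 is 7. This is an affine cipher: with a=0,…,z=25, each position x becomes (15x+10) mod 26.
Decoding uatnsf: u(20)→7·(20−10)≡18=s; a(0)→7·(0−10)≡8=i; t(19)→7·(19−10)≡11=l; n(13)→7·(13−10)≡21=v; s(18)→7·(18−10)≡4=e; f(5)→7·(5−10)≡17=r (all mod 26).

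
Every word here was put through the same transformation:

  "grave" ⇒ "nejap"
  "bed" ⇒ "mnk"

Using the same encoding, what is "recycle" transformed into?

nulhlna

Read the word backwards and shift each letter +9.
On recycle: reverse → elcycer; then shift: e+9=n, l+9=u, c+9=l, y+9=h, c+9=l, e+9=n, r+9=a.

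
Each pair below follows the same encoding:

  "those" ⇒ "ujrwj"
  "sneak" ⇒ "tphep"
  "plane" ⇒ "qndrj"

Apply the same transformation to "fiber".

gkeiw

In those: t→u is +1, h→j is +2, o→r is +3, s→w is +4 — the shift increases by 1 each position. Each letter shifts forward by (position + 1), i.e. 1, 2, 3, … — the shift grows by one for each successive letter.
On fiber: f+1=g, i+2=k, b+3=e, e+4=i, r+5=w.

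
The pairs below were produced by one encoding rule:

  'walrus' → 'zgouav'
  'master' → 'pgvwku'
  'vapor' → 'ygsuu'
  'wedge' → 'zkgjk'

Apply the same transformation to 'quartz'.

taguwc

The shift depends on letter class: consonant w→z is +3, but vowel a→g is +6. The rule splits by letter class: vowels +6, consonants +3.
For quartz: q(cons)+3=t, u(vowel)+6=a, a(vowel)+6=g, r(cons)+3=u, t(cons)+3=w, z(cons)+3=c.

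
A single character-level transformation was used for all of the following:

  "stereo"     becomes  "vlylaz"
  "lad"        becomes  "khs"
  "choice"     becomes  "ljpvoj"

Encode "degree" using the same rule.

Two steps: reverse the string, then apply a Caesar shift of +7.
On degree: reverse → eerged; then shift: e+7=l, e+7=l, r+7=y, g+7=n, e+7=l, d+7=k.

llynlk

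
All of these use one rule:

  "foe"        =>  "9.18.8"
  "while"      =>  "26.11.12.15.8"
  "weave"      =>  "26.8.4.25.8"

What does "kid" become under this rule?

Each letter is replaced by its alphabet position (a=1..z=26) + 3.
On kid: k=11→14, i=9→12, d=4→7.

14.12.7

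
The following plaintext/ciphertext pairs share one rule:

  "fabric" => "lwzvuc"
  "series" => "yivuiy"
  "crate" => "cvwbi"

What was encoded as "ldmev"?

f(5)→l(11) and a(0)→w(22) fit y≡3x+22 (mod 26); the inverse of 3 mod 26 is 9. Treating letters as 0–25, the rule is x ↦ 3x + 22 (mod 26).
Decoding ldmev: l(11)→9·(11−22)≡5=f; d(3)→9·(3−22)≡11=l; m(12)→9·(12−22)≡14=o; e(4)→9·(4−22)≡20=u; v(21)→9·(21−22)≡17=r (all mod 26).

flour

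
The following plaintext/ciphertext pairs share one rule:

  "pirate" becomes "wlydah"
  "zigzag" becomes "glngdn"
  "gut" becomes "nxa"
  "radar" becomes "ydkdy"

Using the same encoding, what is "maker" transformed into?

The shift depends on letter class: consonant p→w is +7, but vowel i→l is +3. Two shifts are in play — +3 for a/e/i/o/u, +7 for every other letter.
For maker: m(cons)+7=t, a(vowel)+3=d, k(cons)+7=r, e(vowel)+3=h, r(cons)+7=y.

tdrhy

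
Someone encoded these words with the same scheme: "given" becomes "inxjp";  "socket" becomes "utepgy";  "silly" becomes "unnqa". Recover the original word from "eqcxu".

Shifts by position in given: pos 0: g→i (+2), pos 1: i→n (+5), pos 2: v→x (+2), pos 3: e→j (+5) — repeating every 2. It's a Vigenère-style cipher with numeric key [2,5]: position i shifts by key[i mod 2].
Decoding eqcxu: e−2=c, q−5=l, c−2=a, x−5=s, u−2=s.

class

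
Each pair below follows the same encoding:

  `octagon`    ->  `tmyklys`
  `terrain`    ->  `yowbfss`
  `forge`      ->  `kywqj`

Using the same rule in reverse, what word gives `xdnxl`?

sting

Shifts by position in octagon: pos 0: o→t (+5), pos 1: c→m (+10), pos 2: t→y (+5), pos 3: a→k (+10) — repeating every 2. The shifts repeat in a cycle of length 2: positions 0,1,… shift by +5, +10, then the pattern repeats.
Reversing it on xdnxl: x−5=s, d−10=t, n−5=i, x−10=n, l−5=g.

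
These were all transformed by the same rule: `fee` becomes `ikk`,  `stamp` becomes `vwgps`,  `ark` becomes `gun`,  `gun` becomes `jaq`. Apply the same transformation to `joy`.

mub

Vowels shift forward by 6 and consonants shift forward by 3.
On joy: j(cons)+3=m, o(vowel)+6=u, y(cons)+3=b.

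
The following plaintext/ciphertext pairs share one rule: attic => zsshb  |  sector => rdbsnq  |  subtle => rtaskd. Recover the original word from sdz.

Compare letters: a→z is +25, t→s is +25, t→s is +25 — a constant shift. Each letter is shifted forward by 25 in the alphabet (a Caesar shift of +25).
Reversing it on sdz: s−25=t, d−25=e, z−25=a.

tea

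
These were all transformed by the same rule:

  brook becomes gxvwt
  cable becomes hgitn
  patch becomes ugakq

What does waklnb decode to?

rudder

In brook: b→g is +5, r→x is +6, o→v is +7, o→w is +8 — the shift increases by 1 each position. Letter i (0-indexed) is shifted by i+5, so successive shifts are 5, 6, 7, ….
Reversing it on waklnb: w−5=r, a−6=u, k−7=d, l−8=d, n−9=e, b−10=r.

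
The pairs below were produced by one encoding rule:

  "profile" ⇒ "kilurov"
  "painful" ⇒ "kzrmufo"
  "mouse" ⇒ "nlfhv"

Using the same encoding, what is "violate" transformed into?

erlozgv

This is the alphabet-reversal cipher (Atbash): a becomes z, b becomes y, etc.
Applying it to violate: v↔e, i↔r, o↔l, l↔o, a↔z, t↔g, e↔v.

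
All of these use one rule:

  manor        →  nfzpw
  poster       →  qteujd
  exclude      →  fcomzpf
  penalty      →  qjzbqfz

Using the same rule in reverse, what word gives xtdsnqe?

Shifts by position in manor: pos 0: m→n (+1), pos 1: a→f (+5), pos 2: n→z (+12), pos 3: o→p (+1), pos 4: r→w (+5) — repeating every 3. It's a Vigenère-style cipher with numeric key [1,5,12]: position i shifts by key[i mod 3].
Undoing it on xtdsnqe: x−1=w, t−5=o, d−12=r, s−1=r, n−5=i, q−12=e, e−1=d.

worried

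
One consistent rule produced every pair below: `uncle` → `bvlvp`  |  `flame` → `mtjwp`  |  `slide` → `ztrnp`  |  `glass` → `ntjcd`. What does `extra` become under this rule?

In uncle: u→b is +7, n→v is +8, c→l is +9, l→v is +10 — the shift increases by 1 each position. Letter i (0-indexed) is shifted by i+7, so successive shifts are 7, 8, 9, ….
For extra: e+7=l, x+8=f, t+9=c, r+10=b, a+11=l.

lfcbl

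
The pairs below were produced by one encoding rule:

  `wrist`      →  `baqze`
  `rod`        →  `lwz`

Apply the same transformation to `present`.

bvmamzx

Read the word backwards and shift each letter +8.
On present: reverse → tneserp; then shift: t+8=b, n+8=v, e+8=m, s+8=a, e+8=m, r+8=z, p+8=x.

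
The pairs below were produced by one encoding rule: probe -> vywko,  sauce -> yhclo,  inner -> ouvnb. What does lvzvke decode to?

Each letter shifts forward by (position + 6), i.e. 6, 7, 8, … — the shift grows by one for each successive letter.
Undoing it on lvzvke: l−6=f, v−7=o, z−8=r, v−9=m, k−10=a, e−11=t.

format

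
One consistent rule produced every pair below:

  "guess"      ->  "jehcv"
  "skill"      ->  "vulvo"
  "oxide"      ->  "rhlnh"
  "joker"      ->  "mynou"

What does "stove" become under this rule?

Shifts by position in guess: pos 0: g→j (+3), pos 1: u→e (+10), pos 2: e→h (+3), pos 3: s→c (+10) — repeating every 2. The shifts repeat in a cycle of length 2: positions 0,1,… shift by +3, +10, then the pattern repeats.
Applying it to stove: s+3=v, t+10=d, o+3=r, v+10=f, e+3=h.

vdrfh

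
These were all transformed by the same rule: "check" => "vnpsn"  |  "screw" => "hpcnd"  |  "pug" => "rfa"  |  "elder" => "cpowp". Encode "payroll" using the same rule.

wwzcjla

The output letters match the input read backwards, each shifted +11: check reversed is kcehc. The word is reversed, then every letter is shifted forward by 11.
On payroll: reverse → lloryap; then shift: l+11=w, l+11=w, o+11=z, r+11=c, y+11=j, a+11=l, p+11=a.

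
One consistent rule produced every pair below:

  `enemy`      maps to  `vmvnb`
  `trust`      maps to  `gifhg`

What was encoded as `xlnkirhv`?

Each pair mirrors across the alphabet (e↔v, n↔m, e↔v): positions sum to 25. Each letter is replaced by its mirror in the alphabet: a↔z, b↔y, c↔x, and so on (the Atbash cipher).
Reversing it on xlnkirhv: x↔c, l↔o, n↔m, k↔p, i↔r, r↔i, h↔s, v↔e.

comprise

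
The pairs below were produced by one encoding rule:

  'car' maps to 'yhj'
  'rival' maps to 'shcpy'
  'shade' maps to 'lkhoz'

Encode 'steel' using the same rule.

sllaz

Two steps: reverse the string, then apply a Caesar shift of +7.
On steel: reverse → leets; then shift: l+7=s, e+7=l, e+7=l, t+7=a, s+7=z.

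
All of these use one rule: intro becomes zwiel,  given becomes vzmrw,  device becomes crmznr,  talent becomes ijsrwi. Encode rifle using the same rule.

ezgsr

Each letter's alphabet position (a=0..z=25) is mapped through 15·x+9 mod 26 — an affine cipher.
Applying it to rifle: r(17)→15·17+9≡4=e; i(8)→15·8+9≡25=z; f(5)→15·5+9≡6=g; l(11)→15·11+9≡18=s; e(4)→15·4+9≡17=r (all mod 26).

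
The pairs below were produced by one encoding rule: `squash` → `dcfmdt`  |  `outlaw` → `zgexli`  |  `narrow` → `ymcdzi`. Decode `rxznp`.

globe

A repeating key of period 2 is used — shifts +11, +12 over and over.
Decoding rxznp: r−11=g, x−12=l, z−11=o, n−12=b, p−11=e.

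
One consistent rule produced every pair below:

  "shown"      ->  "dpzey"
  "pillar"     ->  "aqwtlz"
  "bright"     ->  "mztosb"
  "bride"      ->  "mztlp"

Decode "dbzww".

stool

The shifts repeat in a cycle of length 2: positions 0,1,… shift by +11, +8, then the pattern repeats.
Undoing it on dbzww: d−11=s, b−8=t, z−11=o, w−8=o, w−11=l.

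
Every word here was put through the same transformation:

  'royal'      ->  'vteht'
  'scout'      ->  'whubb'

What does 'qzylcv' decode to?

In royal: r→v is +4, o→t is +5, y→e is +6, a→h is +7 — the shift increases by 1 each position. Letter i (0-indexed) is shifted by i+4, so successive shifts are 4, 5, 6, ….
Reversing it on qzylcv: q−4=m, z−5=u, y−6=s, l−7=e, c−8=u, v−9=m.

museum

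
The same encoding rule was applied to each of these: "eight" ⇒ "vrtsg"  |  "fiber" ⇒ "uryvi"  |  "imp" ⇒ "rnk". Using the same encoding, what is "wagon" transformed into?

Each pair mirrors across the alphabet (e↔v, i↔r, g↔t): positions sum to 25. This is the alphabet-reversal cipher (Atbash): a becomes z, b becomes y, etc.
For wagon: w↔d, a↔z, g↔t, o↔l, n↔m.

dztlm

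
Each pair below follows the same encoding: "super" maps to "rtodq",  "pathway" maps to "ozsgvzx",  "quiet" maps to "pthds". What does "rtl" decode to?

Compare letters: s→r is +25, u→t is +25, p→o is +25 — a constant shift. Every letter moves 25 places later in the alphabet, wrapping around z→a.
Decoding rtl: r−25=s, t−25=u, l−25=m.

sum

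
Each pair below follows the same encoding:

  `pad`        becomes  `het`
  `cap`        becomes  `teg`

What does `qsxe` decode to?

atom

The output letters match the input read backwards, each shifted +4: pad reversed is dap. Two steps: reverse the string, then apply a Caesar shift of +4.
Reversing it on qsxe: shift back: q−4=m, s−4=o, x−4=t, e−4=a → mota; then reverse → atom.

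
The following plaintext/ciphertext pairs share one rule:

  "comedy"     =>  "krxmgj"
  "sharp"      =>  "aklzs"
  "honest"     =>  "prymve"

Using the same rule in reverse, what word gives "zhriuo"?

regard

It's a Vigenère-style cipher with numeric key [8,3,11]: position i shifts by key[i mod 3].
Reversing it on zhriuo: z−8=r, h−3=e, r−11=g, i−8=a, u−3=r, o−11=d.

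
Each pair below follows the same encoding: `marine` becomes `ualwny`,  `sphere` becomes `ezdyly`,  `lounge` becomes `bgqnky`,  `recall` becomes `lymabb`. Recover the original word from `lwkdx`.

m(12)→u(20) and a(0)→a(0) fit y≡19x+0 (mod 26); the inverse of 19 mod 26 is 11. Each letter's alphabet position (a=0..z=25) is mapped through 19·x+0 mod 26 — an affine cipher.
Decoding lwkdx: l(11)→11·(11−0)≡17=r; w(22)→11·(22−0)≡8=i; k(10)→11·(10−0)≡6=g; d(3)→11·(3−0)≡7=h; x(23)→11·(23−0)≡19=t (all mod 26).

right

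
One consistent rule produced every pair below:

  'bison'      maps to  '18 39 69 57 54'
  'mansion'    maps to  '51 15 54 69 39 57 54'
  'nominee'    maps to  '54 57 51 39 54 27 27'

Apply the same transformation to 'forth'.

The formula is n = 3×(alphabet index, a=1) + 12.
Applying it to forth: f=6→30, o=15→57, r=18→66, t=20→72, h=8→36.

30 57 66 72 36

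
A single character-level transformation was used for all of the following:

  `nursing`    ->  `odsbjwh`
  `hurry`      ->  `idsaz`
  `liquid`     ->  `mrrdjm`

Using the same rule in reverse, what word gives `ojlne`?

naked

It's a Vigenère-style cipher with numeric key [1,9]: position i shifts by key[i mod 2].
Decoding ojlne: o−1=n, j−9=a, l−1=k, n−9=e, e−1=d.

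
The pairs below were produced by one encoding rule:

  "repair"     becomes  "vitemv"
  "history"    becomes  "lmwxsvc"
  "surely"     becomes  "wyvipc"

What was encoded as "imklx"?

Compare letters: r→v is +4, e→i is +4, p→t is +4 — a constant shift. Each letter is shifted forward by 4 in the alphabet (a Caesar shift of +4).
Decoding imklx: i−4=e, m−4=i, k−4=g, l−4=h, x−4=t.

eight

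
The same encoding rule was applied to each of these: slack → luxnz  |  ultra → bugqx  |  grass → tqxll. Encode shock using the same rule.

s(18)→l(11) and l(11)→u(20) fit y≡21x+23 (mod 26); the inverse of 21 mod 26 is 5. Each letter's alphabet position (a=0..z=25) is mapped through 21·x+23 mod 26 — an affine cipher.
Applying it to shock: s(18)→21·18+23≡11=l; h(7)→21·7+23≡14=o; o(14)→21·14+23≡5=f; c(2)→21·2+23≡13=n; k(10)→21·10+23≡25=z (all mod 26).

lofnz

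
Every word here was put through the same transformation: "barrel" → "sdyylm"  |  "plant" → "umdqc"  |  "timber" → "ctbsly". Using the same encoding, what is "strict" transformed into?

ncythc

b(1)→s(18) and a(0)→d(3) fit y≡15x+3 (mod 26); the inverse of 15 mod 26 is 7. Each letter's alphabet position (a=0..z=25) is mapped through 15·x+3 mod 26 — an affine cipher.
Applying it to strict: s(18)→15·18+3≡13=n; t(19)→15·19+3≡2=c; r(17)→15·17+3≡24=y; i(8)→15·8+3≡19=t; c(2)→15·2+3≡7=h; t(19)→15·19+3≡2=c (all mod 26).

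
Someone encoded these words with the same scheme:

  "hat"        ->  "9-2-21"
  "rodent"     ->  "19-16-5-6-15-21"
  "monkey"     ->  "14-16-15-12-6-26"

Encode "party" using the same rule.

17-2-19-21-26

h is letter #8 and maps to 9: an offset of 1. Each letter is replaced by its alphabet position (a=1..z=26) + 1.
Applying it to party: p=16→17, a=1→2, r=18→19, t=20→21, y=25→26.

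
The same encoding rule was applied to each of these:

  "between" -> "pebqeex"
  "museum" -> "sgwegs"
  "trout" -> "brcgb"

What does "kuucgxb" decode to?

This is an affine cipher: with a=0,…,z=25, each position x becomes (5x+10) mod 26.
Decoding kuucgxb: k(10)→21·(10−10)≡0=a; u(20)→21·(20−10)≡2=c; u(20)→21·(20−10)≡2=c; c(2)→21·(2−10)≡14=o; g(6)→21·(6−10)≡20=u; x(23)→21·(23−10)≡13=n; b(1)→21·(1−10)≡19=t (all mod 26).

account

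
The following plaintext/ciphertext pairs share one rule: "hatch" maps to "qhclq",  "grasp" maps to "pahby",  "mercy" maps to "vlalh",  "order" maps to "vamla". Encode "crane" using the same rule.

The shift depends on letter class: consonant h→q is +9, but vowel a→h is +7. The rule splits by letter class: vowels +7, consonants +9.
For crane: c(cons)+9=l, r(cons)+9=a, a(vowel)+7=h, n(cons)+9=w, e(vowel)+7=l.

lahwl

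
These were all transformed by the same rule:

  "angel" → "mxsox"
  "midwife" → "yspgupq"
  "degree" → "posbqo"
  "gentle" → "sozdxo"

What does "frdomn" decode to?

thread

Shifts by position in angel: pos 0: a→m (+12), pos 1: n→x (+10), pos 2: g→s (+12), pos 3: e→o (+10) — repeating every 2. It's a Vigenère-style cipher with numeric key [12,10]: position i shifts by key[i mod 2].
Undoing it on frdomn: f−12=t, r−10=h, d−12=r, o−10=e, m−12=a, n−10=d.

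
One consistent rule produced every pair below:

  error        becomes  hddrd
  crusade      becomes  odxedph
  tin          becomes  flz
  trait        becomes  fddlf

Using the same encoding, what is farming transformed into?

The shift depends on letter class: consonant r→d is +12, but vowel e→h is +3. The rule splits by letter class: vowels +3, consonants +12.
On farming: f(cons)+12=r, a(vowel)+3=d, r(cons)+12=d, m(cons)+12=y, i(vowel)+3=l, n(cons)+12=z, g(cons)+12=s.

rddylzs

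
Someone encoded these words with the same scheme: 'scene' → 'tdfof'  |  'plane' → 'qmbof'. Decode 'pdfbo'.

Compare letters: s→t is +1, c→d is +1, e→f is +1 — a constant shift. Each letter is shifted forward by 1 in the alphabet (a Caesar shift of +1).
Reversing it on pdfbo: p−1=o, d−1=c, f−1=e, b−1=a, o−1=n.

ocean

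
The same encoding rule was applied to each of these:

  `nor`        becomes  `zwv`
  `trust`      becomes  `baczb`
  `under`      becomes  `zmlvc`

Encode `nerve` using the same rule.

The output letters match the input read backwards, each shifted +8: nor reversed is ron. The word is reversed, then every letter is shifted forward by 8.
Applying it to nerve: reverse → evren; then shift: e+8=m, v+8=d, r+8=z, e+8=m, n+8=v.

mdzmv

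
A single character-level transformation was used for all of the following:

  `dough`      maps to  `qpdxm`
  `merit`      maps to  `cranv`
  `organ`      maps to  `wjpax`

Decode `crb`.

The output letters match the input read backwards, each shifted +9: dough reversed is hguod. Two steps: reverse the string, then apply a Caesar shift of +9.
Reversing it on crb: shift back: c−9=t, r−9=i, b−9=s → tis; then reverse → sit.

sit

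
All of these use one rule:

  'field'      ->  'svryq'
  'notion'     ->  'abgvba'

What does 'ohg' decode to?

but

It's a constant shift of +13 (ROT13).
Decoding ohg: o−13=b, h−13=u, g−13=t.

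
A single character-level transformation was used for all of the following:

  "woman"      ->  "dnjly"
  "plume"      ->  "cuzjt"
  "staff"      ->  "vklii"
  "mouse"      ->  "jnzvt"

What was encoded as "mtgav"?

herbs

Treating letters as 0–25, the rule is x ↦ 15x + 11 (mod 26).
Undoing it on mtgav: m(12)→7·(12−11)≡7=h; t(19)→7·(19−11)≡4=e; g(6)→7·(6−11)≡17=r; a(0)→7·(0−11)≡1=b; v(21)→7·(21−11)≡18=s (all mod 26).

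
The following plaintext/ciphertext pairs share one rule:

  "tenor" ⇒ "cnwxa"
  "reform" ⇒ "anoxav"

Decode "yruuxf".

pillow

Compare letters: t→c is +9, e→n is +9, n→w is +9 — a constant shift. It's a constant shift of +9 (ROT9).
Decoding yruuxf: y−9=p, r−9=i, u−9=l, u−9=l, x−9=o, f−9=w.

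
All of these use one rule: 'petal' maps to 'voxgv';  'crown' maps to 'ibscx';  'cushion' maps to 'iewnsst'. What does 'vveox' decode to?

Shifts by position in petal: pos 0: p→v (+6), pos 1: e→o (+10), pos 2: t→x (+4), pos 3: a→g (+6), pos 4: l→v (+10) — repeating every 3. The shifts repeat in a cycle of length 3: positions 0,1,… shift by +6, +10, +4, then the pattern repeats.
Decoding vveox: v−6=p, v−10=l, e−4=a, o−6=i, x−10=n.

plain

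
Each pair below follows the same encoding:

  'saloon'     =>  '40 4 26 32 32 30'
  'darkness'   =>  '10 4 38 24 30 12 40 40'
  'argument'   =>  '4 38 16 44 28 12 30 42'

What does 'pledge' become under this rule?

34 26 12 10 16 12

The formula is n = 2×(alphabet index, a=1) + 2.
Applying it to pledge: p=16→34, l=12→26, e=5→12, d=4→10, g=7→16, e=5→12.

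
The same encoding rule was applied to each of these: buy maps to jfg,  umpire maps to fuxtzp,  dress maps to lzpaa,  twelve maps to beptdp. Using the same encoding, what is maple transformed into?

The shift depends on letter class: consonant b→j is +8, but vowel u→f is +11. Vowels shift forward by 11 and consonants shift forward by 8.
For maple: m(cons)+8=u, a(vowel)+11=l, p(cons)+8=x, l(cons)+8=t, e(vowel)+11=p.

ulxtp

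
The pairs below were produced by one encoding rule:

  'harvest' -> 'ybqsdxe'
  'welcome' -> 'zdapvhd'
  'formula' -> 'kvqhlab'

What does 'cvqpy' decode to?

h(7)→y(24) and a(0)→b(1) fit y≡7x+1 (mod 26); the inverse of 7 mod 26 is 15. Each letter's alphabet position (a=0..z=25) is mapped through 7·x+1 mod 26 — an affine cipher.
Undoing it on cvqpy: c(2)→15·(2−1)≡15=p; v(21)→15·(21−1)≡14=o; q(16)→15·(16−1)≡17=r; p(15)→15·(15−1)≡2=c; y(24)→15·(24−1)≡7=h (all mod 26).

porch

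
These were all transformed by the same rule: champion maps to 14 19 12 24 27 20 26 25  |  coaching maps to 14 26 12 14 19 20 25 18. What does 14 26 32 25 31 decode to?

count

c is letter #3 and maps to 14: an offset of 11. Each letter is replaced by its alphabet position (a=1..z=26) + 11.
Decoding 14 26 32 25 31: 14→(14−11)÷1=3=c, 26→(26−11)÷1=15=o, 32→(32−11)÷1=21=u, 25→(25−11)÷1=14=n, 31→(31−11)÷1=20=t.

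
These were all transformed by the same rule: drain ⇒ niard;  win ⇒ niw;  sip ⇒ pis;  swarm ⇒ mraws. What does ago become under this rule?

oga

The output letters match the input read backwards: drain reversed is niard. It's just the letters in reverse order.
Applying it to ago: reverse → oga.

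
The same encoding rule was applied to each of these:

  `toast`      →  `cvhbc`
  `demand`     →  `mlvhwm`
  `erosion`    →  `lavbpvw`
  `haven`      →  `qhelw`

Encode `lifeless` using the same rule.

upolulbb

Vowels shift forward by 7 and consonants shift forward by 9.
On lifeless: l(cons)+9=u, i(vowel)+7=p, f(cons)+9=o, e(vowel)+7=l, l(cons)+9=u, e(vowel)+7=l, s(cons)+9=b, s(cons)+9=b.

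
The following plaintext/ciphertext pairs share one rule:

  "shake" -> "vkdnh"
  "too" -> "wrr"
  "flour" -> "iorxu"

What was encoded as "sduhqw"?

parent

Compare letters: s→v is +3, h→k is +3, a→d is +3 — a constant shift. This is a Caesar cipher with shift 3.
Decoding sduhqw: s−3=p, d−3=a, u−3=r, h−3=e, q−3=n, w−3=t.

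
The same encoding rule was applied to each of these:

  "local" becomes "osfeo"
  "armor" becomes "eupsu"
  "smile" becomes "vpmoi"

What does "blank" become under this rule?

eoeqn

The shift depends on letter class: consonant l→o is +3, but vowel o→s is +4. The rule splits by letter class: vowels +4, consonants +3.
Applying it to blank: b(cons)+3=e, l(cons)+3=o, a(vowel)+4=e, n(cons)+3=q, k(cons)+3=n.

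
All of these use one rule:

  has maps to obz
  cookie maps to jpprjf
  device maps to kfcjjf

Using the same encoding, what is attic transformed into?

baajj

The shift depends on letter class: consonant h→o is +7, but vowel a→b is +1. The rule splits by letter class: vowels +1, consonants +7.
Applying it to attic: a(vowel)+1=b, t(cons)+7=a, t(cons)+7=a, i(vowel)+1=j, c(cons)+7=j.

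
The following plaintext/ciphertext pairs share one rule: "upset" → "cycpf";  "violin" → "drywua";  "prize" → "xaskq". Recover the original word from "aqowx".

In upset: u→c is +8, p→y is +9, s→c is +10, e→p is +11 — the shift increases by 1 each position. Each letter shifts forward by (position + 8), i.e. 8, 9, 10, … — the shift grows by one for each successive letter.
Undoing it on aqowx: a−8=s, q−9=h, o−10=e, w−11=l, x−12=l.

shell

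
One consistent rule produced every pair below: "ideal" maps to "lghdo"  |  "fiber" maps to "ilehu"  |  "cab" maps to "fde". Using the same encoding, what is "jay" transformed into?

Compare letters: i→l is +3, d→g is +3, e→h is +3 — a constant shift. This is a Caesar cipher with shift 3.
For jay: j+3=m, a+3=d, y+3=b.

mdb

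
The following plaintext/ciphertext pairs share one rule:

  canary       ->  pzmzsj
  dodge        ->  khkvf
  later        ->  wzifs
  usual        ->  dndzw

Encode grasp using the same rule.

c(2)→p(15) and a(0)→z(25) fit y≡21x+25 (mod 26); the inverse of 21 mod 26 is 5. This is an affine cipher: with a=0,…,z=25, each position x becomes (21x+25) mod 26.
On grasp: g(6)→21·6+25≡21=v; r(17)→21·17+25≡18=s; a(0)→21·0+25≡25=z; s(18)→21·18+25≡13=n; p(15)→21·15+25≡2=c (all mod 26).

vsznc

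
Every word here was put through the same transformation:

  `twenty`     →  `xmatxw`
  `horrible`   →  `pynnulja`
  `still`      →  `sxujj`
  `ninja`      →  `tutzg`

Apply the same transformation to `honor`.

pytyn

This is an affine cipher: with a=0,…,z=25, each position x becomes (5x+6) mod 26.
For honor: h(7)→5·7+6≡15=p; o(14)→5·14+6≡24=y; n(13)→5·13+6≡19=t; o(14)→5·14+6≡24=y; r(17)→5·17+6≡13=n (all mod 26).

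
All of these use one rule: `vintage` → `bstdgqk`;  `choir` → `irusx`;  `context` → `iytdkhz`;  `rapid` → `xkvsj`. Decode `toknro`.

Shifts by position in vintage: pos 0: v→b (+6), pos 1: i→s (+10), pos 2: n→t (+6), pos 3: t→d (+10) — repeating every 2. It's a Vigenère-style cipher with numeric key [6,10]: position i shifts by key[i mod 2].
Reversing it on toknro: t−6=n, o−10=e, k−6=e, n−10=d, r−6=l, o−10=e.

needle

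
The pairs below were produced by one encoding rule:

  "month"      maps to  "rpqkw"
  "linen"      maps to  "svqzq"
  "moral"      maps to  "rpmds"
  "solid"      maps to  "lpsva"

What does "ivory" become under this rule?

m(12)→r(17) and o(14)→p(15) fit y≡25x+3 (mod 26); the inverse of 25 mod 26 is 25. Treating letters as 0–25, the rule is x ↦ 25x + 3 (mod 26).
For ivory: i(8)→25·8+3≡21=v; v(21)→25·21+3≡8=i; o(14)→25·14+3≡15=p; r(17)→25·17+3≡12=m; y(24)→25·24+3≡5=f (all mod 26).

vipmf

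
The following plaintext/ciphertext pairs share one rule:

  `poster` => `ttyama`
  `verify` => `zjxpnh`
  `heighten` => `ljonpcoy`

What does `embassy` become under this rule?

In poster: p→t is +4, o→t is +5, s→y is +6, t→a is +7 — the shift increases by 1 each position. Letter i (0-indexed) is shifted by i+4, so successive shifts are 4, 5, 6, ….
For embassy: e+4=i, m+5=r, b+6=h, a+7=h, s+8=a, s+9=b, y+10=i.

irhhabi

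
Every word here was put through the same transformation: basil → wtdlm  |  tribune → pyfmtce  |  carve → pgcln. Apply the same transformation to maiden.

ypotlx

The output letters match the input read backwards, each shifted +11: basil reversed is lisab. Two steps: reverse the string, then apply a Caesar shift of +11.
For maiden: reverse → nediam; then shift: n+11=y, e+11=p, d+11=o, i+11=t, a+11=l, m+11=x.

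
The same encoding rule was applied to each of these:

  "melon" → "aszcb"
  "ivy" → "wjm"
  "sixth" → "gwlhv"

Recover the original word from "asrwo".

media

Each letter is shifted forward by 14 in the alphabet (a Caesar shift of +14).
Reversing it on asrwo: a−14=m, s−14=e, r−14=d, w−14=i, o−14=a.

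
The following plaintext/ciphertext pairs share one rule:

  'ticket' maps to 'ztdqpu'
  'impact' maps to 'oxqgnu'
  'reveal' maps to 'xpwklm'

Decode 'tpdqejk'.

necktie

Shifts by position in ticket: pos 0: t→z (+6), pos 1: i→t (+11), pos 2: c→d (+1), pos 3: k→q (+6), pos 4: e→p (+11), pos 5: t→u (+1) — repeating every 3. The shifts repeat in a cycle of length 3: positions 0,1,… shift by +6, +11, +1, then the pattern repeats.
Decoding tpdqejk: t−6=n, p−11=e, d−1=c, q−6=k, e−11=t, j−1=i, k−6=e.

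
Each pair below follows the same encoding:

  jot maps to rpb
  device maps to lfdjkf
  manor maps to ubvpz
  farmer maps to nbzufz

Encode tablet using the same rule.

bbjtfb

The shift depends on letter class: consonant j→r is +8, but vowel o→p is +1. Vowels shift forward by 1 and consonants shift forward by 8.
For tablet: t(cons)+8=b, a(vowel)+1=b, b(cons)+8=j, l(cons)+8=t, e(vowel)+1=f, t(cons)+8=b.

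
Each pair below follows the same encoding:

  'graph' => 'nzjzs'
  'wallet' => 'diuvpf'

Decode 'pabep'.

issue

In graph: g→n is +7, r→z is +8, a→j is +9, p→z is +10 — the shift increases by 1 each position. Letter i (0-indexed) is shifted by i+7, so successive shifts are 7, 8, 9, ….
Reversing it on pabep: p−7=i, a−8=s, b−9=s, e−10=u, p−11=e.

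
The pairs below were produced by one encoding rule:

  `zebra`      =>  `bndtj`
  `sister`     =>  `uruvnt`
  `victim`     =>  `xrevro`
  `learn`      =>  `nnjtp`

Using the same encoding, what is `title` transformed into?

The shift depends on letter class: consonant z→b is +2, but vowel e→n is +9. Two shifts are in play — +9 for a/e/i/o/u, +2 for every other letter.
On title: t(cons)+2=v, i(vowel)+9=r, t(cons)+2=v, l(cons)+2=n, e(vowel)+9=n.

vrvnn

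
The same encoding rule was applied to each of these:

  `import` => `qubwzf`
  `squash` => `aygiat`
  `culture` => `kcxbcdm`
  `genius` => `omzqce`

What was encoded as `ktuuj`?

climb

The shifts repeat in a cycle of length 3: positions 0,1,… shift by +8, +8, +12, then the pattern repeats.
Decoding ktuuj: k−8=c, t−8=l, u−12=i, u−8=m, j−8=b.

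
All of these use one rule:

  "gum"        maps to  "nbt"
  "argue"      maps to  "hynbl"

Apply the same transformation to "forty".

Every letter moves 7 places later in the alphabet, wrapping around z→a.
Applying it to forty: f+7=m, o+7=v, r+7=y, t+7=a, y+7=f.

mvyaf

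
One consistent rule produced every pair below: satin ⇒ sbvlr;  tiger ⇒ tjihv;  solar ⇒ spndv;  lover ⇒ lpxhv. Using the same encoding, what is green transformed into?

gsghr

In satin: s→s is +0, a→b is +1, t→v is +2, i→l is +3 — the shift increases by 1 each position. The shift increases by 1 at each position, starting from +0: 0, 1, 2, ….
For green: g+0=g, r+1=s, e+2=g, e+3=h, n+4=r.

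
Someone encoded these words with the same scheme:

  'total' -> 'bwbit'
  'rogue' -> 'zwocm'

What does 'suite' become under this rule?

Compare letters: t→b is +8, o→w is +8, t→b is +8 — a constant shift. This is a Caesar cipher with shift 8.
Applying it to suite: s+8=a, u+8=c, i+8=q, t+8=b, e+8=m.

acqbm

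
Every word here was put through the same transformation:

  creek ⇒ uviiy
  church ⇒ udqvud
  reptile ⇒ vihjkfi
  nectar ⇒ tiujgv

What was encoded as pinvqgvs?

c(2)→u(20) and r(17)→v(21) fit y≡7x+6 (mod 26); the inverse of 7 mod 26 is 15. This is an affine cipher: with a=0,…,z=25, each position x becomes (7x+6) mod 26.
Undoing it on pinvqgvs: p(15)→15·(15−6)≡5=f; i(8)→15·(8−6)≡4=e; n(13)→15·(13−6)≡1=b; v(21)→15·(21−6)≡17=r; q(16)→15·(16−6)≡20=u; g(6)→15·(6−6)≡0=a; v(21)→15·(21−6)≡17=r; s(18)→15·(18−6)≡24=y (all mod 26).

february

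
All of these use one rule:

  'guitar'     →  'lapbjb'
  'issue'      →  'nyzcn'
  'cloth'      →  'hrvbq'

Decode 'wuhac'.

roast

Letter i (0-indexed) is shifted by i+5, so successive shifts are 5, 6, 7, ….
Reversing it on wuhac: w−5=r, u−6=o, h−7=a, a−8=s, c−9=t.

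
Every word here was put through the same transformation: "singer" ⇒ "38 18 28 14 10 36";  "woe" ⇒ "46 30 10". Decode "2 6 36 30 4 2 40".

acrobat

s(#19)→38 and i(#9)→18: differences scale by 2, so n = 2·pos + 0. The formula is n = 2×(alphabet index, a=1).
Undoing it on 2 6 36 30 4 2 40: 2→(2−0)÷2=1=a, 6→(6−0)÷2=3=c, 36→(36−0)÷2=18=r, 30→(30−0)÷2=15=o, 4→(4−0)÷2=2=b, 2→(2−0)÷2=1=a, 40→(40−0)÷2=20=t.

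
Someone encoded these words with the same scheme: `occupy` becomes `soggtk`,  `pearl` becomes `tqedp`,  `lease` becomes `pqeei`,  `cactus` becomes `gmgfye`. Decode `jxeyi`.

The shifts repeat in a cycle of length 2: positions 0,1,… shift by +4, +12, then the pattern repeats.
Decoding jxeyi: j−4=f, x−12=l, e−4=a, y−12=m, i−4=e.

flame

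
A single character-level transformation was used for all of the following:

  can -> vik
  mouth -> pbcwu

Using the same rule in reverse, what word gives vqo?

gin

The output letters match the input read backwards, each shifted +8: can reversed is nac. Two steps: reverse the string, then apply a Caesar shift of +8.
Reversing it on vqo: shift back: v−8=n, q−8=i, o−8=g → nig; then reverse → gin.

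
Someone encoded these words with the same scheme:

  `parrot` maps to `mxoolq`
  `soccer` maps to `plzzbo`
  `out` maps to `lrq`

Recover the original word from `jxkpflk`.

Compare letters: p→m is +23, a→x is +23, r→o is +23 — a constant shift. This is a Caesar cipher with shift 23.
Undoing it on jxkpflk: j−23=m, x−23=a, k−23=n, p−23=s, f−23=i, l−23=o, k−23=n.

mansion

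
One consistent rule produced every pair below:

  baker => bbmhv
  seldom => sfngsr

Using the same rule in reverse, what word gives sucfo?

In baker: b→b is +0, a→b is +1, k→m is +2, e→h is +3 — the shift increases by 1 each position. The shift increases by 1 at each position, starting from +0: 0, 1, 2, ….
Reversing it on sucfo: s−0=s, u−1=t, c−2=a, f−3=c, o−4=k.

stack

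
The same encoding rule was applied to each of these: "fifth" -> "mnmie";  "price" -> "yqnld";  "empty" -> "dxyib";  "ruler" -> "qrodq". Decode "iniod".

f(5)→m(12) and i(8)→n(13) fit y≡9x+19 (mod 26); the inverse of 9 mod 26 is 3. Treating letters as 0–25, the rule is x ↦ 9x + 19 (mod 26).
Decoding iniod: i(8)→3·(8−19)≡19=t; n(13)→3·(13−19)≡8=i; i(8)→3·(8−19)≡19=t; o(14)→3·(14−19)≡11=l; d(3)→3·(3−19)≡4=e (all mod 26).

title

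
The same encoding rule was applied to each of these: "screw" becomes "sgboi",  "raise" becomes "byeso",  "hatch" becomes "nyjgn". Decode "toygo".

peace

s(18)→s(18) and c(2)→g(6) fit y≡17x+24 (mod 26); the inverse of 17 mod 26 is 23. Treating letters as 0–25, the rule is x ↦ 17x + 24 (mod 26).
Undoing it on toygo: t(19)→23·(19−24)≡15=p; o(14)→23·(14−24)≡4=e; y(24)→23·(24−24)≡0=a; g(6)→23·(6−24)≡2=c; o(14)→23·(14−24)≡4=e (all mod 26).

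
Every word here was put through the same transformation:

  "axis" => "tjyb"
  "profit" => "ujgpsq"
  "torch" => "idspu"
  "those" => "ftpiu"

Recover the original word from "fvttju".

The word is reversed, then every letter is shifted forward by 1.
Undoing it on fvttju: shift back: f−1=e, v−1=u, t−1=s, t−1=s, j−1=i, u−1=t → eussit; then reverse → tissue.

tissue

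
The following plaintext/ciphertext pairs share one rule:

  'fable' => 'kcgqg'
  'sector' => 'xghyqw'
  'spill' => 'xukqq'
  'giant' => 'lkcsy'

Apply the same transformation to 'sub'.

The shift depends on letter class: consonant f→k is +5, but vowel a→c is +2. The rule splits by letter class: vowels +2, consonants +5.
On sub: s(cons)+5=x, u(vowel)+2=w, b(cons)+5=g.

xwg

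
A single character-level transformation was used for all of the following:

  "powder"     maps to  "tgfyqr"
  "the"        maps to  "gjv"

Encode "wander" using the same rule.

tgfpcy

The output letters match the input read backwards, each shifted +2: powder reversed is redwop. Two steps: reverse the string, then apply a Caesar shift of +2.
For wander: reverse → rednaw; then shift: r+2=t, e+2=g, d+2=f, n+2=p, a+2=c, w+2=y.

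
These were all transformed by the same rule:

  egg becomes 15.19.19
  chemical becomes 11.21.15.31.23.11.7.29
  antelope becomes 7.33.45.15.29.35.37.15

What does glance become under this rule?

With a=1..z=26, the number is 2·pos + 5.
Applying it to glance: g=7→19, l=12→29, a=1→7, n=14→33, c=3→11, e=5→15.

19.29.7.33.11.15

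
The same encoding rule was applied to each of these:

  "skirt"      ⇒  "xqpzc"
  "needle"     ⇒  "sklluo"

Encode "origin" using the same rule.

In skirt: s→x is +5, k→q is +6, i→p is +7, r→z is +8 — the shift increases by 1 each position. The shift increases by 1 at each position, starting from +5: 5, 6, 7, ….
For origin: o+5=t, r+6=x, i+7=p, g+8=o, i+9=r, n+10=x.

txporx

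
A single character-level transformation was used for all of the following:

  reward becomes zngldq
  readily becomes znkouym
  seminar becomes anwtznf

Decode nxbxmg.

format

Each letter shifts forward by (position + 8), i.e. 8, 9, 10, … — the shift grows by one for each successive letter.
Reversing it on nxbxmg: n−8=f, x−9=o, b−10=r, x−11=m, m−12=a, g−13=t.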